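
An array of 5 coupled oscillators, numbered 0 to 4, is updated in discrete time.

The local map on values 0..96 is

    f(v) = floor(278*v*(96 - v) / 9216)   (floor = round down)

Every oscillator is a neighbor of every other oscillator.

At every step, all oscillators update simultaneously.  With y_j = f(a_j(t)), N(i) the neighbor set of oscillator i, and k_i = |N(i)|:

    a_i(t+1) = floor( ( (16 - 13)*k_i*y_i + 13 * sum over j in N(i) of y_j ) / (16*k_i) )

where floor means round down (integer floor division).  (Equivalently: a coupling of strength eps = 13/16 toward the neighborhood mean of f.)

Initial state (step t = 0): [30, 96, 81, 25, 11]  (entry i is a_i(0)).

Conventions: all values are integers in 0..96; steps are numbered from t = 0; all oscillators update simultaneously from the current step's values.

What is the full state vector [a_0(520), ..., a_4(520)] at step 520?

Simulating step by step:
t=0: [30, 96, 81, 25, 11]
t=1: [34, 35, 35, 34, 35]
t=2: [63, 63, 63, 63, 63]
t=3: [62, 62, 62, 62, 62]
t=4: [63, 63, 63, 63, 63]

Answer: [63, 63, 63, 63, 63]
Key observation: The state at step 2, [63, 63, 63, 63, 63], reappears at step 4: the system is in a cycle of period 2 from step 2 on.  Therefore the state at step 520 equals the state at step 2 + ((520 - 2) mod 2) = 2, which is [63, 63, 63, 63, 63].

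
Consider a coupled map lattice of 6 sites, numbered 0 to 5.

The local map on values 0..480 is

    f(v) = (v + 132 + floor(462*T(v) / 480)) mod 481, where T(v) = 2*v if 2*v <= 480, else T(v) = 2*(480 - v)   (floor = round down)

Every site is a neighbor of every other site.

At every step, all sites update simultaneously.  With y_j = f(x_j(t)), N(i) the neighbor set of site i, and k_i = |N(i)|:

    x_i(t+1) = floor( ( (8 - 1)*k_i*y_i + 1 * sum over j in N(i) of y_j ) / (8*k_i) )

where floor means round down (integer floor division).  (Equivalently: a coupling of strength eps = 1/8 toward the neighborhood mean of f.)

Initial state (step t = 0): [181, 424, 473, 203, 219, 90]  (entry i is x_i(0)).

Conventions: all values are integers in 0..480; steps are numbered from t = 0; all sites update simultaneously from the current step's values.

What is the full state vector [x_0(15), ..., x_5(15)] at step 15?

Answer: [295, 296, 302, 296, 298, 300]

Derivation:
t=0: [181, 424, 473, 203, 219, 90]
t=1: [188, 190, 152, 243, 283, 371]
t=2: [204, 209, 115, 332, 300, 231]
t=3: [256, 269, 444, 273, 299, 323]
t=4: [330, 320, 182, 316, 296, 277]
t=5: [269, 277, 196, 280, 296, 311]
t=6: [321, 314, 234, 312, 300, 288]
t=7: [281, 286, 329, 287, 297, 306]
t=8: [312, 308, 274, 307, 299, 292]
t=9: [287, 291, 317, 292, 298, 303]
t=10: [307, 304, 283, 303, 298, 294]
t=11: [292, 293, 310, 294, 298, 302]
t=12: [303, 302, 289, 302, 298, 295]
t=13: [294, 295, 305, 295, 298, 301]
t=14: [302, 301, 293, 301, 299, 296]
t=15: [295, 296, 302, 296, 298, 300]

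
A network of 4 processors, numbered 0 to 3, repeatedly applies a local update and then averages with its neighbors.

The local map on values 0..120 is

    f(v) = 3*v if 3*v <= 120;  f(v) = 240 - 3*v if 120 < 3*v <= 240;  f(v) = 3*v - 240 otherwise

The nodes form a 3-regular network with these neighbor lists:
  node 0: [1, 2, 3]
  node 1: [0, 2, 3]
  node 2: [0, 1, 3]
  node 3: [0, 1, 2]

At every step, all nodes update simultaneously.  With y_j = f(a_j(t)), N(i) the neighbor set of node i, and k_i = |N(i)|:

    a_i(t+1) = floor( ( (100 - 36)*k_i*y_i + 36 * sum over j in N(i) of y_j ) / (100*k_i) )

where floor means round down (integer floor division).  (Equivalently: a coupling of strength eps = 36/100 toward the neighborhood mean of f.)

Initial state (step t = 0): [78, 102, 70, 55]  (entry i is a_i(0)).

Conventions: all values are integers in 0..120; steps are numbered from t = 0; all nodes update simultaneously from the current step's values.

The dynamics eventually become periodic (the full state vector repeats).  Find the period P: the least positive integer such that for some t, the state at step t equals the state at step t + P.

Answer: 4
Key observation: The state at step 79, [81, 81, 82, 81], reappears at step 83 — and no state repeats earlier — so the cycle the system enters has period 4.

Derivation:
t=0: [78, 102, 70, 55]
t=1: [24, 55, 36, 60]
t=2: [75, 76, 93, 69]
t=3: [19, 18, 32, 29]
t=4: [64, 63, 85, 80]
t=5: [38, 40, 21, 13]
t=6: [99, 102, 73, 60]
t=7: [54, 58, 35, 55]
t=8: [79, 73, 93, 77]
t=9: [10, 19, 28, 13]
t=10: [40, 54, 68, 45]
t=11: [103, 81, 59, 95]
t=12: [57, 23, 54, 45]
t=13: [74, 74, 79, 93]
t=14: [18, 18, 10, 29]
t=15: [55, 55, 42, 72]
t=16: [73, 73, 93, 47]
t=17: [32, 32, 41, 73]
t=18: [89, 89, 100, 50]
t=19: [38, 38, 55, 71]
t=20: [98, 98, 78, 53]
t=21: [51, 51, 26, 65]
t=22: [80, 80, 76, 59]
t=23: [9, 9, 15, 41]
t=24: [39, 39, 49, 86]
t=25: [102, 102, 89, 50]
t=26: [64, 64, 43, 76]
t=27: [51, 51, 84, 32]
t=28: [79, 79, 40, 83]
t=29: [17, 17, 78, 20]
t=30: [46, 46, 23, 51]
t=31: [96, 96, 79, 88]
t=32: [39, 39, 16, 27]
t=33: [104, 104, 68, 85]
t=34: [60, 60, 42, 31]
t=35: [70, 70, 98, 87]
t=36: [31, 31, 44, 27]
t=37: [93, 93, 101, 87]
t=38: [39, 39, 52, 30]
t=39: [109, 109, 92, 95]
t=40: [75, 75, 49, 54]
t=41: [31, 31, 72, 64]
t=42: [79, 79, 43, 55]
t=43: [24, 24, 80, 62]
t=44: [61, 61, 23, 51]
t=45: [62, 62, 68, 77]
t=46: [46, 46, 37, 23]
t=47: [99, 99, 103, 81]
t=48: [51, 51, 58, 23]
t=49: [82, 82, 71, 72]
t=50: [10, 10, 21, 20]
t=51: [37, 37, 54, 53]
t=52: [103, 103, 86, 87]
t=53: [57, 57, 30, 32]
t=54: [74, 74, 85, 88]
t=55: [18, 18, 16, 21]
t=56: [54, 54, 51, 59]
t=57: [77, 77, 81, 69]
t=58: [11, 11, 8, 23]
t=59: [36, 36, 31, 54]
t=60: [102, 102, 94, 87]
t=61: [57, 57, 45, 34]
t=62: [77, 77, 96, 94]
t=63: [17, 17, 37, 34]
t=64: [64, 64, 95, 90]
t=65: [45, 45, 43, 36]
t=66: [106, 106, 109, 107]
t=67: [79, 79, 84, 81]
t=68: [4, 4, 8, 4]
t=69: [13, 13, 19, 13]
t=70: [41, 41, 50, 41]
t=71: [113, 113, 99, 113]
t=72: [93, 93, 72, 93]
t=73: [37, 37, 29, 37]
t=74: [108, 108, 95, 108]
t=75: [79, 79, 59, 79]
t=76: [10, 10, 41, 10]
t=77: [40, 40, 85, 40]
t=78: [107, 107, 52, 107]
t=79: [81, 81, 82, 81]
t=80: [3, 3, 4, 3]
t=81: [9, 9, 10, 9]
t=82: [27, 27, 28, 27]
t=83: [81, 81, 82, 81]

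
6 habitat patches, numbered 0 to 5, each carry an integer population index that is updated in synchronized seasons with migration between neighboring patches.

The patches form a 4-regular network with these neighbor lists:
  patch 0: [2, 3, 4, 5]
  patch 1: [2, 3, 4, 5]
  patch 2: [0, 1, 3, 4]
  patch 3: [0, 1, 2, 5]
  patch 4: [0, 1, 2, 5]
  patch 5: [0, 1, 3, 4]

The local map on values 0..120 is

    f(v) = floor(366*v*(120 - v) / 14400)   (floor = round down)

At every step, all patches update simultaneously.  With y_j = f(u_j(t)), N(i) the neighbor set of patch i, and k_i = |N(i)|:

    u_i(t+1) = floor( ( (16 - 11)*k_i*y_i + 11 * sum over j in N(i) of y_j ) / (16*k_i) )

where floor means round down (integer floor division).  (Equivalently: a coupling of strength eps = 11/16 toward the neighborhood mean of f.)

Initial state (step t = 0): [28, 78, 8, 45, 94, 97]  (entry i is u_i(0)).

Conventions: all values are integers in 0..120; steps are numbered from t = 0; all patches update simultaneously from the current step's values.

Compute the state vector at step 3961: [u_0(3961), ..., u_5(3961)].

Answer: [71, 71, 71, 71, 71, 71]
Key observation: The state at step 6, [88, 88, 88, 88, 88, 88], reappears at step 8: the system is in a cycle of period 2 from step 6 on.  Therefore the state at step 3961 equals the state at step 6 + ((3961 - 6) mod 2) = 7, which is [71, 71, 71, 71, 71, 71].

Derivation:
t=0: [28, 78, 8, 45, 94, 97]
t=1: [58, 64, 57, 65, 58, 68]
t=2: [90, 90, 90, 90, 90, 90]
t=3: [68, 68, 68, 68, 68, 68]
t=4: [89, 89, 89, 89, 89, 89]
t=5: [70, 70, 70, 70, 70, 70]
t=6: [88, 88, 88, 88, 88, 88]
t=7: [71, 71, 71, 71, 71, 71]
t=8: [88, 88, 88, 88, 88, 88]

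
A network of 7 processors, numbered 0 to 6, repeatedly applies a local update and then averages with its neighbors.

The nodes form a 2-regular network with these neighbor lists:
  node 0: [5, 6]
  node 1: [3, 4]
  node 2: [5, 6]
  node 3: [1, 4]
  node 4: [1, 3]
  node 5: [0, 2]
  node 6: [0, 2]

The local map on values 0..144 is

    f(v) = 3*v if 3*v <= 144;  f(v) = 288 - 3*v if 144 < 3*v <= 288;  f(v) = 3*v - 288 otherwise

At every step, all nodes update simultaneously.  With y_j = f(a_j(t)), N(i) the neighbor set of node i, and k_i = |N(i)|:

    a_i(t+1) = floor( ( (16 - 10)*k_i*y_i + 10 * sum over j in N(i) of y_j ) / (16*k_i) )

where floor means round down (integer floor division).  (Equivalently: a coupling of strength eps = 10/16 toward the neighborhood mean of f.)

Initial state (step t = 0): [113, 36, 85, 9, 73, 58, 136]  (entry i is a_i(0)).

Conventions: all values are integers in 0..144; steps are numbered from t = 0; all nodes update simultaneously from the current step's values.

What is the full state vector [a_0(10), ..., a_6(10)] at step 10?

Simulating step by step:
t=0: [113, 36, 85, 9, 73, 58, 136]
t=1: [92, 70, 85, 65, 68, 69, 71]
t=2: [53, 84, 61, 85, 84, 44, 42]
t=3: [129, 35, 120, 34, 35, 122, 120]
t=4: [84, 104, 73, 103, 104, 82, 80]
t=5: [41, 23, 54, 22, 23, 48, 50]
t=6: [134, 68, 135, 67, 68, 131, 129]
t=7: [106, 84, 107, 85, 84, 111, 109]
t=8: [37, 35, 38, 34, 35, 36, 34]
t=9: [107, 104, 108, 103, 104, 110, 108]
t=10: [36, 23, 37, 22, 23, 37, 35]

Answer: [36, 23, 37, 22, 23, 37, 35]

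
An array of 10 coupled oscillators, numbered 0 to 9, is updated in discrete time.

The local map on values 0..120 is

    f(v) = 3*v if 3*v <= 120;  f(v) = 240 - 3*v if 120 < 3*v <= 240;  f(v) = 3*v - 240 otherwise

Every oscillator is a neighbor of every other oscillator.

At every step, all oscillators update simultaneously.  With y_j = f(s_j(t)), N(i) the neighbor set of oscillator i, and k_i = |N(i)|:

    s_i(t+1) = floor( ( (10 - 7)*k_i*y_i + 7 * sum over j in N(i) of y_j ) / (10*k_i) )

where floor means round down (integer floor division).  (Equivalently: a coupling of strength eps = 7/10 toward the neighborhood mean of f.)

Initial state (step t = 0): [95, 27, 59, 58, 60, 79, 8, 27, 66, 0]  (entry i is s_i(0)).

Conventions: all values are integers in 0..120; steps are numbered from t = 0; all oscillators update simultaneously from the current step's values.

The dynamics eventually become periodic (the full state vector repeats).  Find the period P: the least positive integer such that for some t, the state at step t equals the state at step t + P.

Answer: 4
Key observation: The state at step 11, [36, 36, 36, 36, 36, 37, 37, 36, 36, 37], reappears at step 15 — and no state repeats earlier — so the cycle the system enters has period 4.

Derivation:
t=0: [95, 27, 59, 58, 60, 79, 8, 27, 66, 0]
t=1: [46, 54, 50, 50, 49, 36, 41, 54, 45, 36]
t=2: [98, 92, 95, 95, 96, 99, 101, 92, 98, 99]
t=3: [50, 46, 48, 48, 49, 51, 52, 46, 50, 51]
t=4: [92, 94, 93, 93, 92, 91, 90, 94, 92, 91]
t=5: [36, 37, 37, 37, 36, 35, 35, 37, 36, 35]
t=6: [108, 108, 108, 108, 108, 107, 107, 108, 108, 107]
t=7: [83, 83, 83, 83, 83, 82, 82, 83, 83, 82]
t=8: [8, 8, 8, 8, 8, 7, 7, 8, 8, 7]
t=9: [23, 23, 23, 23, 23, 22, 22, 23, 23, 22]
t=10: [68, 68, 68, 68, 68, 67, 67, 68, 68, 67]
t=11: [36, 36, 36, 36, 36, 37, 37, 36, 36, 37]
t=12: [108, 108, 108, 108, 108, 109, 109, 108, 108, 109]
t=13: [84, 84, 84, 84, 84, 85, 85, 84, 84, 85]
t=14: [12, 12, 12, 12, 12, 13, 13, 12, 12, 13]
t=15: [36, 36, 36, 36, 36, 37, 37, 36, 36, 37]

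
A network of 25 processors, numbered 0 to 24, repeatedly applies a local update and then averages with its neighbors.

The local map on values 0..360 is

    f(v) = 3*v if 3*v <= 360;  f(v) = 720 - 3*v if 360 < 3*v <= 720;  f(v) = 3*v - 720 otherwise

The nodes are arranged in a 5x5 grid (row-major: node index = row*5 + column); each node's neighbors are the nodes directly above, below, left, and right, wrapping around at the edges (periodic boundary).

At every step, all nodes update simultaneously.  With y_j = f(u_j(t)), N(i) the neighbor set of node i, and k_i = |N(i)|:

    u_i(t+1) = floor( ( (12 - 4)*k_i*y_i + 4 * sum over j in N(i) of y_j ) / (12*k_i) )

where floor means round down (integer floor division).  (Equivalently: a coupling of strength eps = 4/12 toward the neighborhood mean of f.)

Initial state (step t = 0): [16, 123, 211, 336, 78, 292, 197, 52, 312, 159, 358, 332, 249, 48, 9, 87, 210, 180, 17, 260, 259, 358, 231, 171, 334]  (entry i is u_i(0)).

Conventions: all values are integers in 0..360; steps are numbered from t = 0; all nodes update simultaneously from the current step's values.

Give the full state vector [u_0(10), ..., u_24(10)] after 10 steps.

Answer: [239, 215, 223, 239, 97, 101, 69, 199, 220, 98, 27, 59, 131, 172, 78, 77, 231, 211, 203, 84, 196, 207, 260, 229, 267]

Derivation:
t=0: [16, 123, 211, 336, 78, 292, 197, 52, 312, 159, 358, 332, 249, 48, 9, 87, 210, 180, 17, 260, 259, 358, 231, 171, 334]
t=1: [98, 285, 126, 254, 227, 168, 164, 142, 213, 214, 296, 234, 81, 122, 84, 220, 149, 136, 83, 91, 116, 279, 87, 192, 234]
t=2: [257, 171, 289, 78, 62, 208, 207, 270, 118, 101, 157, 88, 243, 304, 240, 128, 224, 293, 256, 230, 272, 162, 250, 143, 79]
t=3: [82, 182, 144, 237, 192, 122, 120, 110, 304, 255, 224, 209, 64, 162, 64, 259, 114, 117, 88, 71, 135, 187, 89, 239, 208]
t=4: [246, 203, 257, 58, 129, 294, 319, 306, 179, 103, 90, 140, 212, 226, 173, 114, 283, 322, 242, 192, 256, 197, 244, 55, 120]
t=5: [66, 110, 75, 177, 293, 177, 222, 178, 182, 279, 263, 260, 121, 67, 197, 277, 170, 183, 53, 171, 102, 111, 57, 156, 297]
t=6: [214, 287, 223, 193, 162, 162, 99, 191, 173, 132, 86, 97, 289, 202, 135, 140, 196, 188, 175, 185, 271, 306, 195, 225, 191]
t=7: [110, 146, 81, 138, 213, 235, 265, 156, 194, 298, 267, 263, 157, 147, 281, 254, 166, 154, 170, 189, 122, 173, 127, 81, 142]
t=8: [281, 258, 260, 262, 146, 65, 101, 226, 176, 145, 74, 98, 237, 246, 139, 95, 195, 257, 217, 157, 308, 233, 304, 257, 265]
t=9: [143, 78, 69, 92, 233, 207, 250, 75, 162, 271, 237, 251, 39, 59, 266, 257, 144, 67, 76, 227, 178, 62, 143, 67, 115]
t=10: [239, 215, 223, 239, 97, 101, 69, 199, 220, 98, 27, 59, 131, 172, 78, 77, 231, 211, 203, 84, 196, 207, 260, 229, 267]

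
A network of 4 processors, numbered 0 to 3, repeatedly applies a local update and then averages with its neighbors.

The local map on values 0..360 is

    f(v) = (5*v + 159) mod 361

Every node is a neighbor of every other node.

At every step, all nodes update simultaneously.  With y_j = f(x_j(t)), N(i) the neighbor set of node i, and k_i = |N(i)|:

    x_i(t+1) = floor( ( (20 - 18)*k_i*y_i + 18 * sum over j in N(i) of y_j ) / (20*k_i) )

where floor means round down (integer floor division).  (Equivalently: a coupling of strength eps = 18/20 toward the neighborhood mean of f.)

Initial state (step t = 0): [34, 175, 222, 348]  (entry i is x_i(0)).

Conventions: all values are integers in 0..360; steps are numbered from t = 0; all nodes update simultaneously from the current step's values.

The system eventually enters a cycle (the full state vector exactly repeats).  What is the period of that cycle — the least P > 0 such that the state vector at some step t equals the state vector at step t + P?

Simulating step by step:
t=0: [34, 175, 222, 348]
t=1: [210, 213, 239, 257]
t=2: [136, 133, 107, 161]
t=3: [214, 217, 171, 189]
t=4: [156, 153, 127, 181]
t=5: [206, 209, 235, 181]
t=6: [224, 221, 195, 177]
t=7: [185, 188, 214, 160]
t=8: [119, 116, 90, 72]
t=9: [130, 133, 86, 104]
t=10: [203, 200, 174, 156]
t=11: [189, 192, 145, 163]
t=12: [137, 134, 108, 90]
t=13: [220, 223, 176, 194]
t=14: [183, 180, 155, 209]
t=15: [236, 239, 264, 282]
t=16: [154, 151, 199, 181]
t=17: [202, 205, 229, 175]
t=18: [198, 195, 171, 153]
t=19: [170, 173, 124, 142]
t=20: [180, 177, 226, 208]
t=21: [226, 229, 253, 271]
t=22: [210, 207, 183, 237]
t=23: [229, 232, 184, 202]
t=24: [225, 222, 198, 252]
t=25: [196, 199, 223, 169]
t=26: [168, 165, 141, 123]
t=27: [164, 167, 191, 209]
t=28: [152, 149, 198, 180]
t=29: [195, 198, 221, 167]
t=30: [160, 157, 134, 116]
t=31: [127, 130, 153, 171]
t=32: [181, 178, 155, 137]
t=33: [232, 235, 258, 276]
t=34: [128, 125, 175, 157]
t=35: [186, 189, 139, 157]
t=36: [113, 110, 87, 69]
t=37: [217, 148, 171, 189]
t=38: [163, 159, 136, 191]
t=39: [139, 143, 166, 183]
t=40: [244, 240, 217, 200]
t=41: [183, 187, 210, 227]
t=42: [139, 207, 184, 167]
t=43: [235, 239, 190, 207]
t=44: [147, 143, 192, 175]
t=45: [167, 171, 194, 139]
t=46: [168, 164, 213, 196]
t=47: [163, 167, 191, 208]
t=48: [150, 146, 195, 178]
t=49: [182, 186, 209, 154]
t=50: [134, 203, 180, 162]
t=51: [213, 216, 167, 185]
t=52: [142, 139, 116, 170]
t=53: [145, 148, 171, 117]
t=54: [163, 160, 137, 191]
t=55: [142, 145, 168, 186]
t=56: [148, 145, 122, 176]
t=57: [175, 178, 201, 147]
t=58: [205, 202, 251, 233]
t=59: [207, 210, 161, 179]
t=60: [221, 218, 194, 176]
t=61: [176, 179, 203, 149]
t=62: [213, 210, 258, 240]
t=63: [136, 139, 163, 109]
t=64: [229, 226, 202, 184]
t=65: [216, 219, 243, 189]
t=66: [160, 157, 133, 187]
t=67: [124, 127, 151, 169]
t=68: [169, 166, 142, 124]
t=69: [169, 172, 196, 214]
t=70: [177, 174, 223, 205]
t=71: [211, 214, 238, 256]
t=72: [243, 240, 216, 198]
t=73: [178, 181, 205, 223]
t=74: [222, 219, 268, 250]
t=75: [184, 187, 210, 156]
t=76: [141, 211, 188, 169]
t=77: [142, 145, 168, 114]
t=78: [148, 145, 122, 176]

Answer: 22
Key observation: The state at step 56, [148, 145, 122, 176], reappears at step 78 — and no state repeats earlier — so the cycle the system enters has period 22.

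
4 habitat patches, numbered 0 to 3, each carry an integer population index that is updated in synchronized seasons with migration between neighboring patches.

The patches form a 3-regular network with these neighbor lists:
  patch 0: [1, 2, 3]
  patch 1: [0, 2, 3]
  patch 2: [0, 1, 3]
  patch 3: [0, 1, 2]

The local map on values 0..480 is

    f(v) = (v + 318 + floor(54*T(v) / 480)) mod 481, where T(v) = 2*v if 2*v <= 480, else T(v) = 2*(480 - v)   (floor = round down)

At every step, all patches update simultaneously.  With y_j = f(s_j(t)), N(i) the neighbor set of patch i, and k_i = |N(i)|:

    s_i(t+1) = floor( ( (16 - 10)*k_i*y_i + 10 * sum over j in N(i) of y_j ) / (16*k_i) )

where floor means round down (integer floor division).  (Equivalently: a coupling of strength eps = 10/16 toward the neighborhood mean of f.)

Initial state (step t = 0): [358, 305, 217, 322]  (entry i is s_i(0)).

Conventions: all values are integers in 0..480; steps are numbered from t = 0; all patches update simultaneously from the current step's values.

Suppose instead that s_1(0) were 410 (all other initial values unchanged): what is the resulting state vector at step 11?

Answer: [274, 274, 274, 274]
Key observation: This trace re-runs the system from the modified initial state.

Derivation:
t=0: [358, 410, 217, 322]
t=1: [199, 206, 179, 194]
t=2: [75, 77, 71, 74]
t=3: [408, 408, 407, 408]
t=4: [260, 260, 260, 260]
t=5: [146, 146, 146, 146]
t=6: [15, 15, 15, 15]
t=7: [336, 336, 336, 336]
t=8: [205, 205, 205, 205]
t=9: [88, 88, 88, 88]
t=10: [425, 425, 425, 425]
t=11: [274, 274, 274, 274]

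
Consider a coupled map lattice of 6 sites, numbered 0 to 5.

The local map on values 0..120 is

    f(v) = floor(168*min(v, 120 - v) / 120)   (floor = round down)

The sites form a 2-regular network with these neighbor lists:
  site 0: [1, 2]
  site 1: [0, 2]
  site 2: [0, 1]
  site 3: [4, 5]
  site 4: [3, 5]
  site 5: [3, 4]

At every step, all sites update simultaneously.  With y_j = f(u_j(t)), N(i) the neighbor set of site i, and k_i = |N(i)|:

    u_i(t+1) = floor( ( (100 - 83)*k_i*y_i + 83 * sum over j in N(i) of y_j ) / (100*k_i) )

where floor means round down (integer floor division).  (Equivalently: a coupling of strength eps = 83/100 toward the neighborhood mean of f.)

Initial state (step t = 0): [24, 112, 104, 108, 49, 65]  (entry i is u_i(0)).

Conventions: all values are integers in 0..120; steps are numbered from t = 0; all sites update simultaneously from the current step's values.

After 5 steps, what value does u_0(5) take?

Answer: u_0(5) = 77

Derivation:
t=0: [24, 112, 104, 108, 49, 65]
t=1: [19, 24, 22, 62, 50, 47]
t=2: [30, 28, 29, 69, 72, 73]
t=3: [39, 40, 40, 66, 67, 68]
t=4: [55, 55, 55, 73, 73, 74]
t=5: [77, 77, 77, 64, 64, 64]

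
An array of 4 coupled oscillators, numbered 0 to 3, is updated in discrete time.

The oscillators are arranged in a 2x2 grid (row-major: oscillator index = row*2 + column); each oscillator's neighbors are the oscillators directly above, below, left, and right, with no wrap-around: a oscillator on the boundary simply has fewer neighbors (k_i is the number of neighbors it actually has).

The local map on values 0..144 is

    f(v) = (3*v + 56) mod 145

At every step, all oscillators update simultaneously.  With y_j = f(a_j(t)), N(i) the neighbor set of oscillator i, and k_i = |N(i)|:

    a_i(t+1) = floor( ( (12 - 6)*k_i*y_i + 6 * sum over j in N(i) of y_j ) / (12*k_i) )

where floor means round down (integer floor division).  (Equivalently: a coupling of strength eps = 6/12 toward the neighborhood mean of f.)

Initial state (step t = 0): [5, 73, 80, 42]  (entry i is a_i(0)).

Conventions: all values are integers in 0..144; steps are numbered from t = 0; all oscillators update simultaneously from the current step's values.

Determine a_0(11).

Answer: a_0(11) = 82

Derivation:
t=0: [5, 73, 80, 42]
t=1: [69, 92, 30, 52]
t=2: [69, 67, 46, 44]
t=3: [99, 96, 64, 61]
t=4: [70, 66, 90, 86]
t=5: [96, 90, 54, 48]
t=6: [54, 45, 63, 54]
t=7: [73, 59, 86, 73]
t=8: [93, 109, 77, 93]
t=9: [81, 69, 93, 81]
t=10: [45, 63, 27, 45]
t=11: [82, 73, 91, 82]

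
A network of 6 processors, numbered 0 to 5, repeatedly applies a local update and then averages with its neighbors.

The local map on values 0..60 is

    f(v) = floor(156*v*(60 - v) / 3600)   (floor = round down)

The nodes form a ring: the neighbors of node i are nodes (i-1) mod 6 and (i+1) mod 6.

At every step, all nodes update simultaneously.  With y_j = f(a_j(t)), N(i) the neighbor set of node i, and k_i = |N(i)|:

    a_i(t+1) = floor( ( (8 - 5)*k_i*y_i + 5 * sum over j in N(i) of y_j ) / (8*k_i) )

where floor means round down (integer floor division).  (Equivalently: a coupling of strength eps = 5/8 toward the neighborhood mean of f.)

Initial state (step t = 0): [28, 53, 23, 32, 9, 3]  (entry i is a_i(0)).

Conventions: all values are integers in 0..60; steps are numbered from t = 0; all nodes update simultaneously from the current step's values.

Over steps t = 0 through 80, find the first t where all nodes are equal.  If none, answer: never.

Answer: never
Key observation: The state at step 3 reappears at step 5 — the system is in a cycle of period 2 from step 3 on.  No step 0..5 is synchronized, and the cycle repeats forever, so no step up to 80 (or ever) has all nodes equal.

Derivation:
t=0: [28, 53, 23, 32, 9, 3]  (not all equal)
t=1: [21, 29, 30, 31, 21, 20]  (not all equal)
t=2: [35, 37, 38, 37, 35, 34]  (not all equal)
t=3: [37, 36, 36, 36, 37, 37]  (not all equal)
t=4: [36, 36, 37, 36, 36, 36]  (not all equal)
t=5: [37, 36, 36, 36, 37, 37]  (not all equal)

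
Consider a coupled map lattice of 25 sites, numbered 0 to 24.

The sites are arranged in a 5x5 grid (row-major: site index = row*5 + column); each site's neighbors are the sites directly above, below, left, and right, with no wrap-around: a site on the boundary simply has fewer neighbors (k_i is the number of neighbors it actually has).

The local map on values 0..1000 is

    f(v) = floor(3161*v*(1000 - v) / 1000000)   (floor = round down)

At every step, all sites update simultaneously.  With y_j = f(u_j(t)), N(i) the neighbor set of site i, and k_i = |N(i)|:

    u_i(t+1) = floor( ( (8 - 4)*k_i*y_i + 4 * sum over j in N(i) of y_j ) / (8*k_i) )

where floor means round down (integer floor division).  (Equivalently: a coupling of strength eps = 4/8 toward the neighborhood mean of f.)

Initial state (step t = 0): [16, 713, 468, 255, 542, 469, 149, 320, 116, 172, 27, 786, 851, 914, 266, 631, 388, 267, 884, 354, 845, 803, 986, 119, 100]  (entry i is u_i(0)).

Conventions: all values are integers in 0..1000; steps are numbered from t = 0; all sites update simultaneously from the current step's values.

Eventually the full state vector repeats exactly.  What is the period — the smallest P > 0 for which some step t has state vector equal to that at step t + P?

Simulating step by step:
t=0: [16, 713, 468, 255, 542, 469, 149, 320, 116, 172, 27, 786, 851, 914, 266, 631, 388, 267, 884, 354, 845, 803, 986, 119, 100]
t=1: [382, 529, 715, 615, 654, 482, 531, 582, 410, 512, 383, 469, 460, 332, 545, 575, 673, 498, 401, 565, 516, 451, 263, 274, 405]
t=2: [767, 756, 705, 727, 741, 774, 784, 756, 757, 771, 764, 770, 773, 736, 769, 757, 738, 751, 741, 771, 783, 740, 672, 669, 731]
t=3: [565, 584, 627, 620, 599, 554, 552, 582, 588, 570, 566, 563, 570, 594, 568, 576, 597, 603, 610, 577, 565, 611, 664, 670, 624]
t=4: [775, 766, 749, 749, 759, 779, 777, 766, 763, 770, 776, 774, 769, 764, 772, 770, 761, 751, 749, 763, 768, 749, 720, 715, 737]
t=5: [553, 565, 584, 587, 577, 546, 552, 567, 571, 563, 550, 554, 565, 569, 561, 560, 574, 591, 593, 579, 569, 592, 623, 629, 609]
t=6: [780, 776, 769, 768, 771, 782, 780, 775, 773, 775, 781, 779, 775, 773, 776, 777, 771, 763, 761, 767, 772, 763, 748, 744, 752]
t=7: [542, 548, 557, 560, 557, 539, 543, 551, 554, 552, 541, 545, 553, 555, 552, 549, 558, 570, 573, 567, 557, 570, 588, 594, 586]
t=8: [783, 782, 779, 778, 779, 784, 783, 781, 780, 780, 783, 782, 780, 779, 780, 781, 778, 774, 773, 774, 778, 774, 767, 765, 767]
t=9: [536, 538, 542, 544, 543, 536, 537, 540, 542, 542, 537, 539, 542, 544, 544, 541, 545, 551, 554, 552, 545, 551, 560, 564, 562]
t=10: [785, 785, 784, 784, 784, 785, 785, 784, 784, 784, 785, 784, 784, 783, 783, 783, 783, 781, 781, 781, 783, 781, 779, 778, 778]
t=11: [533, 533, 534, 535, 535, 533, 533, 534, 535, 535, 534, 534, 535, 536, 537, 536, 537, 539, 540, 540, 537, 539, 542, 544, 543]
t=12: [786, 786, 786, 786, 786, 786, 786, 786, 786, 785, 786, 785, 785, 785, 785, 785, 785, 785, 785, 784, 785, 784, 784, 784, 784]
t=13: [531, 531, 531, 531, 531, 531, 531, 531, 531, 532, 531, 532, 532, 532, 533, 532, 533, 533, 533, 534, 533, 534, 534, 534, 535]
t=14: [787, 787, 787, 787, 787, 787, 787, 787, 787, 786, 787, 786, 786, 786, 786, 786, 786, 786, 786, 786, 786, 786, 786, 786, 786]
t=15: [529, 529, 529, 529, 529, 529, 529, 529, 529, 530, 529, 530, 530, 530, 531, 530, 531, 531, 531, 531, 531, 531, 531, 531, 531]
t=16: [787, 787, 787, 787, 787, 787, 787, 787, 787, 787, 787, 787, 787, 787, 787, 787, 787, 787, 787, 787, 787, 787, 787, 787, 787]
t=17: [529, 529, 529, 529, 529, 529, 529, 529, 529, 529, 529, 529, 529, 529, 529, 529, 529, 529, 529, 529, 529, 529, 529, 529, 529]
t=18: [787, 787, 787, 787, 787, 787, 787, 787, 787, 787, 787, 787, 787, 787, 787, 787, 787, 787, 787, 787, 787, 787, 787, 787, 787]

Answer: 2
Key observation: The state at step 16, [787, 787, 787, 787, 787, 787, 787, 787, 787, 787, 787, 787, 787, 787, 787, 787, 787, 787, 787, 787, 787, 787, 787, 787, 787], reappears at step 18 — and no state repeats earlier — so the cycle the system enters has period 2.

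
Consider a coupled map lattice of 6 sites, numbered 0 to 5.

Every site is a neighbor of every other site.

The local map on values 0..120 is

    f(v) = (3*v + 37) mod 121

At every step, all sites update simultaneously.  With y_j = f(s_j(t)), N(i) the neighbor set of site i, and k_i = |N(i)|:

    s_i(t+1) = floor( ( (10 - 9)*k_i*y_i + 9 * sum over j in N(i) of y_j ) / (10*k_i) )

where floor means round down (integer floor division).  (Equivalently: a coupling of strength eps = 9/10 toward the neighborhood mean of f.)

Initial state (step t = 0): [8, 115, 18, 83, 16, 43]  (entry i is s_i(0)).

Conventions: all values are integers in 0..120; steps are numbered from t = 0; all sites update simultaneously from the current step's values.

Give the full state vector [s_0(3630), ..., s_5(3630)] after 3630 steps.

Simulating step by step:
t=0: [8, 115, 18, 83, 16, 43]
t=1: [57, 60, 54, 58, 55, 58]
t=2: [87, 86, 87, 86, 87, 86]
t=3: [54, 54, 54, 54, 54, 54]
t=4: [78, 78, 78, 78, 78, 78]
t=5: [29, 29, 29, 29, 29, 29]
t=6: [3, 3, 3, 3, 3, 3]
t=7: [46, 46, 46, 46, 46, 46]
t=8: [54, 54, 54, 54, 54, 54]

Answer: [29, 29, 29, 29, 29, 29]
Key observation: The state at step 3, [54, 54, 54, 54, 54, 54], reappears at step 8: the system is in a cycle of period 5 from step 3 on.  Therefore the state at step 3630 equals the state at step 3 + ((3630 - 3) mod 5) = 5, which is [29, 29, 29, 29, 29, 29].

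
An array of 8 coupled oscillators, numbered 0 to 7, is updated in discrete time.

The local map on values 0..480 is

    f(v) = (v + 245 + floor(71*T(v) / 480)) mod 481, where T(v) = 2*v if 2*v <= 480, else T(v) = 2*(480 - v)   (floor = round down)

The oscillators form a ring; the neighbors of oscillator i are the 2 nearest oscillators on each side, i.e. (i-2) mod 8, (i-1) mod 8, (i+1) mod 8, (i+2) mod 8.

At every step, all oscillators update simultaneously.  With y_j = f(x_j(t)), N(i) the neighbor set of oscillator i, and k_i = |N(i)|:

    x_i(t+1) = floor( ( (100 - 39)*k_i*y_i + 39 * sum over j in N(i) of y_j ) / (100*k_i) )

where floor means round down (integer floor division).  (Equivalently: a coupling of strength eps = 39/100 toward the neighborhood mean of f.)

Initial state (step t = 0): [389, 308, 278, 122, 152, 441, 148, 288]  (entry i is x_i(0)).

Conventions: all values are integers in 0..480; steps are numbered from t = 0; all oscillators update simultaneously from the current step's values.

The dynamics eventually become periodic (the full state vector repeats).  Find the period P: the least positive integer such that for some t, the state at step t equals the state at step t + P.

Simulating step by step:
t=0: [389, 308, 278, 122, 152, 441, 148, 288]
t=1: [183, 151, 173, 331, 381, 267, 358, 158]
t=2: [148, 371, 359, 199, 189, 147, 166, 341]
t=3: [356, 176, 158, 87, 109, 327, 380, 235]
t=4: [208, 388, 407, 358, 344, 178, 178, 132]
t=5: [143, 187, 167, 193, 217, 406, 394, 367]
t=6: [341, 107, 329, 77, 110, 156, 192, 179]
t=7: [187, 341, 206, 341, 327, 391, 149, 386]
t=8: [80, 124, 60, 137, 160, 197, 315, 183]
t=9: [295, 353, 355, 374, 362, 109, 157, 88]
t=10: [177, 171, 152, 186, 210, 346, 372, 326]
t=11: [407, 387, 364, 109, 96, 124, 179, 204]
t=12: [199, 183, 208, 344, 364, 369, 387, 139]
t=13: [74, 61, 52, 125, 149, 189, 183, 294]
t=14: [280, 311, 337, 353, 338, 98, 88, 134]
t=15: [164, 155, 138, 170, 187, 331, 320, 348]
t=16: [390, 417, 391, 382, 116, 158, 153, 206]
t=17: [192, 176, 202, 225, 362, 375, 372, 142]
t=18: [113, 339, 83, 114, 138, 182, 177, 341]
t=19: [347, 212, 346, 375, 423, 432, 429, 234]
t=20: [136, 75, 145, 162, 195, 191, 188, 99]
t=21: [369, 372, 383, 355, 97, 89, 84, 303]
t=22: [180, 161, 190, 199, 327, 316, 314, 174]
t=23: [394, 371, 112, 83, 110, 151, 195, 402]
t=24: [185, 210, 344, 349, 352, 360, 126, 193]
t=25: [60, 52, 123, 140, 177, 167, 280, 67]
t=26: [308, 334, 396, 420, 425, 411, 217, 318]
t=27: [123, 148, 177, 193, 185, 175, 90, 127]
t=28: [410, 392, 372, 143, 130, 364, 345, 412]
t=29: [185, 207, 220, 352, 340, 214, 184, 186]
t=30: [10, 39, 62, 119, 112, 54, 20, 10]
t=31: [268, 300, 328, 372, 365, 319, 283, 267]
t=32: [101, 119, 135, 155, 151, 130, 110, 100]
t=33: [382, 400, 417, 434, 430, 412, 392, 381]
t=34: [178, 187, 197, 205, 203, 195, 184, 178]
t=35: [338, 100, 63, 24, 22, 61, 98, 338]
t=36: [206, 314, 302, 294, 292, 301, 312, 206]
t=37: [57, 105, 109, 115, 113, 108, 104, 57]
t=38: [336, 370, 380, 390, 388, 378, 368, 336]
t=39: [149, 163, 170, 177, 176, 169, 162, 149]
t=40: [443, 455, 463, 470, 469, 461, 453, 443]
t=41: [220, 225, 230, 234, 233, 229, 224, 219]
t=42: [51, 55, 60, 64, 63, 59, 54, 49]
t=43: [312, 316, 321, 324, 324, 320, 314, 310]
t=44: [126, 128, 131, 132, 132, 130, 127, 125]
t=45: [408, 410, 413, 414, 414, 412, 409, 407]
t=46: [193, 194, 195, 196, 196, 195, 194, 192]
t=47: [14, 14, 15, 16, 16, 15, 14, 13]
t=48: [262, 263, 264, 264, 264, 263, 263, 261]
t=49: [90, 90, 90, 91, 91, 90, 90, 89]
t=50: [360, 361, 361, 361, 361, 361, 361, 360]
t=51: [159, 159, 159, 160, 160, 159, 159, 159]
t=52: [451, 451, 451, 451, 451, 451, 451, 451]
t=53: [223, 223, 223, 223, 223, 223, 223, 223]
t=54: [52, 52, 52, 52, 52, 52, 52, 52]
t=55: [312, 312, 312, 312, 312, 312, 312, 312]
t=56: [125, 125, 125, 125, 125, 125, 125, 125]
t=57: [406, 406, 406, 406, 406, 406, 406, 406]
t=58: [191, 191, 191, 191, 191, 191, 191, 191]
t=59: [11, 11, 11, 11, 11, 11, 11, 11]
t=60: [259, 259, 259, 259, 259, 259, 259, 259]
t=61: [88, 88, 88, 88, 88, 88, 88, 88]
t=62: [359, 359, 359, 359, 359, 359, 359, 359]
t=63: [158, 158, 158, 158, 158, 158, 158, 158]
t=64: [449, 449, 449, 449, 449, 449, 449, 449]
t=65: [222, 222, 222, 222, 222, 222, 222, 222]
t=66: [51, 51, 51, 51, 51, 51, 51, 51]
t=67: [311, 311, 311, 311, 311, 311, 311, 311]
t=68: [124, 124, 124, 124, 124, 124, 124, 124]
t=69: [405, 405, 405, 405, 405, 405, 405, 405]
t=70: [191, 191, 191, 191, 191, 191, 191, 191]

Answer: 12
Key observation: The state at step 58, [191, 191, 191, 191, 191, 191, 191, 191], reappears at step 70 — and no state repeats earlier — so the cycle the system enters has period 12.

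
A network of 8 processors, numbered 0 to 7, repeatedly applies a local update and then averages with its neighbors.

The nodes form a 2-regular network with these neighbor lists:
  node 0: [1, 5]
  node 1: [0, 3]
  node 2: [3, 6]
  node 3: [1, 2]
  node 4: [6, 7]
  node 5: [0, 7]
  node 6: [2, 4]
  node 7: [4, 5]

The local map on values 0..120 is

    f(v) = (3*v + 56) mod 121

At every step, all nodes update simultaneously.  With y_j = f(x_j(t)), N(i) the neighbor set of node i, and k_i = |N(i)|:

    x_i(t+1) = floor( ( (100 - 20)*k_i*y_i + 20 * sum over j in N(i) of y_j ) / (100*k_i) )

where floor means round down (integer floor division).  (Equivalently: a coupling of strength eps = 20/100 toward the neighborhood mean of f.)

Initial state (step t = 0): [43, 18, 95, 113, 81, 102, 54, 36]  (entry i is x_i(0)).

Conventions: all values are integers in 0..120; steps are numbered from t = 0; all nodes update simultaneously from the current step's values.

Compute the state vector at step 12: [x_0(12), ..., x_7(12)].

Answer: [94, 104, 37, 32, 5, 48, 40, 8]

Derivation:
t=0: [43, 18, 95, 113, 81, 102, 54, 36]
t=1: [74, 97, 92, 46, 59, 106, 93, 52]
t=2: [40, 94, 88, 77, 108, 21, 94, 85]
t=3: [65, 86, 76, 53, 30, 107, 86, 68]
t=4: [15, 67, 50, 86, 29, 13, 64, 18]
t=5: [91, 29, 75, 67, 29, 97, 15, 99]
t=6: [82, 27, 42, 18, 38, 103, 86, 101]
t=7: [49, 29, 67, 95, 58, 19, 68, 98]
t=8: [79, 35, 23, 82, 99, 109, 26, 108]
t=9: [46, 43, 10, 52, 91, 22, 21, 26]
t=10: [64, 67, 89, 87, 82, 9, 112, 19]
t=11: [14, 20, 75, 69, 62, 78, 37, 104]
t=12: [94, 104, 37, 32, 5, 48, 40, 8]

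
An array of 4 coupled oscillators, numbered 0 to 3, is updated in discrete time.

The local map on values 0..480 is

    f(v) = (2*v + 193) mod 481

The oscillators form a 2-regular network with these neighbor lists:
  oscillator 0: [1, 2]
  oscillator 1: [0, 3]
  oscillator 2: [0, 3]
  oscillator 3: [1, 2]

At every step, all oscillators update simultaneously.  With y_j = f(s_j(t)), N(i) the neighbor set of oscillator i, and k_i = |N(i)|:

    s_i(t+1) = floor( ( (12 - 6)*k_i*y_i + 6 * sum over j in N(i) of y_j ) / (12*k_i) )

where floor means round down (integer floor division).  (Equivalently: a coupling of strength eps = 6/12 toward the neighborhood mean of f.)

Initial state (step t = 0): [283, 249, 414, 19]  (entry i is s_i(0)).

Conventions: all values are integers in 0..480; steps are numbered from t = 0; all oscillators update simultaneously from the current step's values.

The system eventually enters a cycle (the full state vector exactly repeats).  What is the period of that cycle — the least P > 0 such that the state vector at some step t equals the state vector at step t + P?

Answer: 8
Key observation: The state at step 11, [292, 318, 242, 268], reappears at step 19 — and no state repeats earlier — so the cycle the system enters has period 8.

Derivation:
t=0: [283, 249, 414, 19]
t=1: [206, 232, 156, 182]
t=2: [112, 138, 62, 88]
t=3: [405, 431, 355, 381]
t=4: [149, 175, 339, 365]
t=5: [118, 144, 308, 334]
t=6: [296, 202, 366, 272]
t=7: [292, 198, 362, 268]
t=8: [284, 190, 354, 260]
t=9: [268, 174, 338, 244]
t=10: [236, 142, 306, 212]
t=11: [292, 318, 242, 268]
t=12: [284, 310, 234, 260]
t=13: [268, 294, 218, 244]
t=14: [236, 262, 186, 212]
t=15: [172, 198, 122, 148]
t=16: [164, 70, 234, 140]
t=17: [148, 294, 218, 364]
t=18: [116, 262, 186, 332]
t=19: [292, 318, 242, 268]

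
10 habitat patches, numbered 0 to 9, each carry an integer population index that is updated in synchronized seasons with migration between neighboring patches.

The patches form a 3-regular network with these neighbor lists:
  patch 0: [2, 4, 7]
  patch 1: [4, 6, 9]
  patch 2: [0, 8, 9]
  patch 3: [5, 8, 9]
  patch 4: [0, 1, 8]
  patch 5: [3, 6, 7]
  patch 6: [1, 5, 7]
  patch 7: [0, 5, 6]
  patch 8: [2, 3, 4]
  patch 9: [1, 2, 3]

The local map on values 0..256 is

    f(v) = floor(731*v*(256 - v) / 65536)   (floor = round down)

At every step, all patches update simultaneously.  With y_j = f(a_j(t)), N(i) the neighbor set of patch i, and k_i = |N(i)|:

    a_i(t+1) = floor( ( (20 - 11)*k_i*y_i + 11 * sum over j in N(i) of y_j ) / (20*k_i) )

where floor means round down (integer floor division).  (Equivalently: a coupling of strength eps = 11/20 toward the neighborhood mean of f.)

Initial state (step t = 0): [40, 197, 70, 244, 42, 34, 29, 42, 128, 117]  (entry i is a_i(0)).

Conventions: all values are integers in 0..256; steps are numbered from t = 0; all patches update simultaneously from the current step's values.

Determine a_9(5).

Answer: a_9(5) = 160

Derivation:
t=0: [40, 197, 70, 244, 42, 34, 29, 42, 128, 117]
t=1: [106, 122, 149, 96, 119, 75, 90, 91, 132, 137]
t=2: [175, 178, 178, 171, 180, 160, 166, 165, 178, 178]
t=3: [157, 155, 154, 160, 153, 167, 164, 165, 155, 155]
t=4: [172, 173, 174, 171, 174, 167, 168, 167, 173, 173]
t=5: [161, 160, 159, 161, 159, 164, 163, 164, 160, 160]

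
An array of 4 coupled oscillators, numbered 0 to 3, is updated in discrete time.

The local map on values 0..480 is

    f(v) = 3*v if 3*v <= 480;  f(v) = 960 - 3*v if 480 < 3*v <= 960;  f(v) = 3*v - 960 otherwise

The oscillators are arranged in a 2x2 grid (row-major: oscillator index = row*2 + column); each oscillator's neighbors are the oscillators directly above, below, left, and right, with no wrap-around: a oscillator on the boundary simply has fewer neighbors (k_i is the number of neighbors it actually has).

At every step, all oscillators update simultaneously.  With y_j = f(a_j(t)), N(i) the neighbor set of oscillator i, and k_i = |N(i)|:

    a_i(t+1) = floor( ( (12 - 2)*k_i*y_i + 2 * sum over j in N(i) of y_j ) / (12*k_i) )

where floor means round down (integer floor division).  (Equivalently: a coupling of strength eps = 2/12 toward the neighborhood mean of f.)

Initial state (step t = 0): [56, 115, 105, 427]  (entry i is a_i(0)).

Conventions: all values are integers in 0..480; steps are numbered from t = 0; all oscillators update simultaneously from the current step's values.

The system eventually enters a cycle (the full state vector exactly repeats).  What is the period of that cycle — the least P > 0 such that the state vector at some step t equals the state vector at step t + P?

Simulating step by step:
t=0: [56, 115, 105, 427]
t=1: [195, 328, 303, 322]
t=2: [318, 51, 74, 11]
t=3: [36, 130, 188, 58]
t=4: [155, 348, 353, 210]
t=5: [402, 136, 148, 290]
t=6: [276, 368, 398, 146]
t=7: [141, 167, 242, 396]
t=8: [410, 436, 249, 247]
t=9: [271, 330, 218, 229]
t=10: [150, 60, 290, 255]
t=11: [397, 203, 128, 185]
t=12: [253, 345, 373, 398]
t=13: [187, 98, 168, 214]
t=14: [395, 304, 439, 327]
t=15: [221, 60, 318, 51]
t=16: [263, 187, 42, 143]
t=17: [186, 382, 155, 401]
t=18: [389, 208, 441, 256]
t=19: [230, 313, 335, 218]
t=20: [230, 65, 85, 260]
t=21: [262, 200, 250, 187]
t=22: [192, 347, 222, 380]
t=23: [351, 114, 292, 181]
t=24: [113, 327, 112, 383]
t=25: [312, 61, 324, 187]
t=26: [36, 187, 45, 348]
t=27: [134, 348, 128, 114]
t=28: [374, 132, 382, 324]
t=29: [183, 344, 169, 58]
t=30: [386, 108, 426, 188]
t=31: [218, 319, 314, 383]
t=32: [256, 43, 56, 159]
t=33: [184, 163, 195, 422]
t=34: [410, 452, 372, 325]
t=35: [271, 353, 153, 58]
t=36: [169, 109, 409, 191]
t=37: [427, 342, 292, 372]
t=38: [280, 94, 109, 142]
t=39: [150, 280, 318, 405]
t=40: [385, 158, 63, 223]
t=41: [217, 435, 198, 297]
t=42: [316, 319, 336, 116]
t=43: [14, 32, 70, 294]
t=44: [60, 90, 185, 90]
t=45: [206, 262, 375, 281]
t=46: [313, 183, 175, 125]
t=47: [88, 375, 395, 383]
t=48: [252, 175, 225, 190]
t=49: [230, 412, 287, 385]
t=50: [256, 268, 121, 193]
t=51: [203, 177, 350, 360]
t=52: [335, 396, 114, 143]
t=53: [85, 229, 324, 405]
t=54: [236, 270, 52, 236]
t=55: [235, 167, 172, 235]
t=56: [287, 425, 412, 287]
t=57: [131, 279, 246, 131]
t=58: [356, 168, 250, 356]
t=59: [145, 398, 193, 145]
t=60: [413, 267, 390, 413]
t=61: [263, 179, 221, 263]
t=62: [202, 381, 276, 202]
t=63: [321, 211, 169, 321]
t=64: [67, 273, 378, 67]
t=65: [193, 151, 178, 193]
t=66: [390, 441, 418, 390]
t=67: [229, 337, 280, 229]
t=68: [241, 88, 145, 241]
t=69: [255, 259, 402, 255]
t=70: [198, 185, 237, 198]
t=71: [359, 398, 268, 359]
t=72: [130, 214, 149, 130]
t=73: [388, 330, 437, 388]
t=74: [201, 59, 326, 201]
t=75: [313, 207, 74, 313]
t=76: [64, 286, 188, 64]
t=77: [201, 117, 362, 201]
t=78: [337, 352, 164, 337]
t=79: [89, 88, 398, 89]
t=80: [264, 264, 239, 264]
t=81: [174, 168, 230, 174]
t=82: [425, 453, 298, 425]
t=83: [301, 385, 107, 301]
t=84: [90, 172, 277, 90]
t=85: [272, 415, 152, 272]
t=86: [181, 261, 404, 181]
t=87: [383, 217, 279, 383]
t=88: [193, 289, 134, 193]
t=89: [358, 141, 398, 358]
t=90: [149, 371, 214, 149]
t=91: [411, 202, 339, 411]
t=92: [261, 340, 93, 261]
t=93: [175, 79, 262, 175]
t=94: [396, 270, 217, 396]
t=95: [228, 163, 295, 228]
t=96: [275, 438, 108, 275]
t=97: [169, 317, 292, 169]
t=98: [385, 83, 145, 385]
t=99: [219, 240, 395, 219]
t=100: [291, 250, 238, 291]
t=101: [110, 189, 219, 110]
t=102: [333, 382, 307, 333]
t=103: [51, 161, 39, 51]
t=104: [177, 423, 123, 177]
t=105: [414, 329, 379, 414]
t=106: [252, 69, 194, 252]
t=107: [218, 206, 349, 218]
t=108: [290, 336, 123, 290]
t=109: [109, 55, 322, 109]
t=110: [286, 192, 59, 286]
t=111: [131, 337, 164, 131]
t=112: [370, 108, 455, 370]
t=113: [185, 295, 362, 185]
t=114: [354, 130, 172, 354]
t=115: [154, 342, 387, 154]
t=116: [407, 132, 244, 407]
t=117: [269, 373, 233, 269]
t=118: [162, 158, 243, 162]
t=119: [453, 474, 271, 453]
t=120: [383, 451, 189, 383]
t=121: [223, 359, 359, 223]
t=122: [262, 146, 146, 262]
t=123: [218, 394, 394, 218]
t=124: [292, 236, 236, 292]
t=125: [112, 224, 224, 112]
t=126: [328, 296, 296, 328]
t=127: [32, 64, 64, 32]
t=128: [112, 176, 176, 112]
t=129: [352, 416, 416, 352]
t=130: [128, 256, 256, 128]
t=131: [352, 224, 224, 352]
t=132: [128, 256, 256, 128]

Answer: 2
Key observation: The state at step 130, [128, 256, 256, 128], reappears at step 132 — and no state repeats earlier — so the cycle the system enters has period 2.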